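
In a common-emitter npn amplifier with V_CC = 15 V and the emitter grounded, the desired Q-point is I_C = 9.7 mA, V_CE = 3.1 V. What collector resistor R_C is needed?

Collector loop: V_CC = I_C·R_C + V_CE.
R_C = (V_CC − V_CE)/I_C = (15 − 3.1)/9.7 = 1.23 kΩ.

R_C ≈ 1.2 kΩ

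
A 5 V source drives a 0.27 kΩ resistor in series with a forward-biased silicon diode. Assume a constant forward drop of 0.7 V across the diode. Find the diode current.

I ≈ 16 mA

KVL around the loop: 5 = V_D + I·R = 0.7 + I × 0.27 kΩ.
So I = (5 − 0.7) / 0.27 kΩ = 4.3 / 0.27 = 15.9 mA.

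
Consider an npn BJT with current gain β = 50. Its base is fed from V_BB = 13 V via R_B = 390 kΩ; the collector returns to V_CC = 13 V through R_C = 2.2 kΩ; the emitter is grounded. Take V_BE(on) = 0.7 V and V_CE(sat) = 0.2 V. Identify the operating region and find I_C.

Assume active. Base-emitter loop: I_B = (V_BB − V_BE)/R_B = (13 − 0.7)/390 = 0.0315 mA.
I_C = β·I_B = 50×0.0315 = 1.58 mA.
V_CE = V_CC − I_C·R_C = 13 − 1.58×2.2 = 9.53 V > V_CE(sat), so the active-region assumption holds.

active; I_C ≈ 1.6 mA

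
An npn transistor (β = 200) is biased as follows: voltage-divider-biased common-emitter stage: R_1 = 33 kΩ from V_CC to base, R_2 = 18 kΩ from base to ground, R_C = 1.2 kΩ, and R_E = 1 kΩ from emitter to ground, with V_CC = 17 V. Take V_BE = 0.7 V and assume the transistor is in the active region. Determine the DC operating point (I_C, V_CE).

I_C ≈ 5 mA, V_CE ≈ 6 V

Thevenize the base divider: V_Th = V_CC·R_2/(R_1+R_2) = 17×18/51 = 6 V, R_Th = R_1‖R_2 = 11.6 kΩ.
Base-emitter loop: V_Th = I_B·R_Th + V_BE + (β+1)I_B·R_E, so I_B = (6 − 0.7) / (11.6 + 201×1) = 0.0249 mA.
I_C = β·I_B = 200×0.0249 = 4.98 mA, and I_E = (β+1)I_B = 5.01 mA.
V_CE = V_CC − I_C·R_C − I_E·R_E = 17 − 4.98×1.2 − 5.01×1 = 6.01 V.
V_CE = 6.01 V > 0.2 V confirms active-region operation.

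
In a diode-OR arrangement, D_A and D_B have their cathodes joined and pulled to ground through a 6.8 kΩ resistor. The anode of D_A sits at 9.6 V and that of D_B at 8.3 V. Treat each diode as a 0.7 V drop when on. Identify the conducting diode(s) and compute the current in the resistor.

Only D_A conducts; I_R ≈ 1.3 mA

Assume both conduct. Then node N would need to be at both 9.6−0.7 = 8.9 V and 8.3−0.7 = 7.6 V, which is impossible.
Assume only D_A conducts: V_N = 9.6 − 0.7 = 8.9 V, so I_R = 8.9/6.8 = 1.31 mA.
Check D_B: its anode-to-cathode voltage is 8.3 − 8.9 = -0.6 V < 0.7 V, so it is off. The assumption is consistent.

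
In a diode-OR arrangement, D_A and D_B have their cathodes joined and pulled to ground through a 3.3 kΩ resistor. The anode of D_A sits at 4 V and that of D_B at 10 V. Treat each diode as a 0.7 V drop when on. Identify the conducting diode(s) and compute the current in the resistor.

Assume both conduct. Then node N would need to be at both 4−0.7 = 3.3 V and 10−0.7 = 9.3 V, which is impossible.
Assume only D_B conducts: V_N = 10 − 0.7 = 9.3 V, so I_R = 9.3/3.3 = 2.82 mA.
Check D_A: its anode-to-cathode voltage is 4 − 9.3 = -5.3 V < 0.7 V, so it is off. The assumption is consistent.

Only D_B conducts; I_R ≈ 2.8 mA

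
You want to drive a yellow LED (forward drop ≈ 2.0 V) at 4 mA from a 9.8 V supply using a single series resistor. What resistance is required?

R ≈ 2 kΩ

The resistor drops V_S − V_D = 9.8 − 2.0 = 7.8 V at 4 mA.
R = 7.8 V / 4 mA = 1.95 kΩ.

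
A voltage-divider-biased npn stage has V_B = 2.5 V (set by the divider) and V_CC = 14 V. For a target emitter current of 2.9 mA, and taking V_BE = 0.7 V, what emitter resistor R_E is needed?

V_E = V_B − V_BE = 2.5 − 0.7 = 1.8 V.
R_E = V_E / I_E = 1.8 / 2.9 = 0.621 kΩ.

R_E ≈ 0.62 kΩ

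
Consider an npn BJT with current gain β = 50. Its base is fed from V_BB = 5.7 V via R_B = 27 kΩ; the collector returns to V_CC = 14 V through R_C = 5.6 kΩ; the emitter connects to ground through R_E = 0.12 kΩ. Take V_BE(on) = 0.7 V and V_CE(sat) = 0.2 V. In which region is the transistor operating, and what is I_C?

saturation; I_C ≈ 2.4 mA

Assume active: I_B = (5.7 − 0.7)/(27 + 51×0.12) = 0.151 mA, I_C = β·I_B = 7.55 mA.
Then V_CE = 14 − 7.55×5.6 − 7.7×0.12 = -29.2 V < 0.2 V — the active assumption fails.
Re-solve with V_CE = 0.2 V. KCL at the emitter: V_E/R_E = (V_BB−0.7−V_E)/R_B + (V_CC−0.2−V_E)/R_C, giving V_E = 0.31 V.
I_C = (V_CC − 0.2 − V_E)/R_C = (13.8 − 0.31)/5.6 = 2.41 mA.
Check: I_B = (5 − 0.31)/27 = 0.174 mA, and β·I_B = 8.69 mA > I_C, confirming saturation.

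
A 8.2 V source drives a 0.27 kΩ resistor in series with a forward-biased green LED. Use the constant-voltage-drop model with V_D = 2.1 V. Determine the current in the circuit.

KVL around the loop: 8.2 = V_D + I·R = 2.1 + I × 0.27 kΩ.
So I = (8.2 − 2.1) / 0.27 kΩ = 6.1 / 0.27 = 22.6 mA.

I ≈ 23 mA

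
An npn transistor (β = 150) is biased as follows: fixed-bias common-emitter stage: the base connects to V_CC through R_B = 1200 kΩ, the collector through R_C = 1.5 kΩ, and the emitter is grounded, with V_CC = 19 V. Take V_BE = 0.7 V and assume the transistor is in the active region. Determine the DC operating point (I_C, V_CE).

I_C ≈ 2.3 mA, V_CE ≈ 16 V

Base loop: V_CC = I_B·R_B + V_BE, so I_B = (19 − 0.7)/1200 kΩ = 0.0153 mA.
In the active region I_C = β·I_B = 150 × 0.0153 = 2.29 mA.
Collector loop: V_CE = V_CC − I_C·R_C = 19 − 2.29×1.5 = 15.6 V.
Since V_CE = 15.6 V > V_CE(sat) ≈ 0.2 V, the transistor is in the active region as assumed.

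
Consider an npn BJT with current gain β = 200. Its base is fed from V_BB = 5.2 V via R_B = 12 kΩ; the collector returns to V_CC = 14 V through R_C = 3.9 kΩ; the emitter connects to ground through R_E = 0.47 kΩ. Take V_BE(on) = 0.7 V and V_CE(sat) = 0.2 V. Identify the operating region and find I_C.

saturation; I_C ≈ 3.1 mA

Assume active: I_B = (5.2 − 0.7)/(12 + 201×0.47) = 0.0423 mA, I_C = β·I_B = 8.45 mA.
Then V_CE = 14 − 8.45×3.9 − 8.5×0.47 = -23 V < 0.2 V — the active assumption fails.
Re-solve with V_CE = 0.2 V. KCL at the emitter: V_E/R_E = (V_BB−0.7−V_E)/R_B + (V_CC−0.2−V_E)/R_C, giving V_E = 1.59 V.
I_C = (V_CC − 0.2 − V_E)/R_C = (13.8 − 1.59)/3.9 = 3.13 mA.
Check: I_B = (4.5 − 1.59)/12 = 0.243 mA, and β·I_B = 48.6 mA > I_C, confirming saturation.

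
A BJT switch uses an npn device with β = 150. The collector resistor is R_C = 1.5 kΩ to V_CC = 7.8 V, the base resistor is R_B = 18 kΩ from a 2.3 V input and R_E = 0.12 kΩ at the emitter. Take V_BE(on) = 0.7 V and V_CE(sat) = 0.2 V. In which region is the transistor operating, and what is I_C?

saturation; I_C ≈ 4.7 mA

Assume active: I_B = (2.3 − 0.7)/(18 + 151×0.12) = 0.0443 mA, I_C = β·I_B = 6.64 mA.
Then V_CE = 7.8 − 6.64×1.5 − 6.69×0.12 = -2.97 V < 0.2 V — the active assumption fails.
Re-solve with V_CE = 0.2 V. KCL at the emitter: V_E/R_E = (V_BB−0.7−V_E)/R_B + (V_CC−0.2−V_E)/R_C, giving V_E = 0.569 V.
I_C = (V_CC − 0.2 − V_E)/R_C = (7.6 − 0.569)/1.5 = 4.69 mA.
Check: I_B = (1.6 − 0.569)/18 = 0.0573 mA, and β·I_B = 8.59 mA > I_C, confirming saturation.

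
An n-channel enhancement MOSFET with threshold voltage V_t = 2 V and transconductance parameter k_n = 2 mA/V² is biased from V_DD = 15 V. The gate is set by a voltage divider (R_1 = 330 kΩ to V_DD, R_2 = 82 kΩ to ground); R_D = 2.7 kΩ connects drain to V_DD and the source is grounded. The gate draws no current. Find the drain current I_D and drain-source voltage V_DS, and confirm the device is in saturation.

I_D ≈ 0.97 mA, V_DS ≈ 12 V

V_G = V_DD·R_2/(R_1+R_2) = 15×82/412 = 2.99 V. With the source grounded, V_GS = V_G = 2.99 V.
Assume saturation: I_D = (k_n/2)(V_GS − V_t)² = (2/2)×(2.99 − 2)² = 1×0.985² = 0.971 mA.
V_DS = V_DD − I_D·R_D = 15 − 0.971×2.7 = 12.4 V.
Saturation requires V_DS ≥ V_GS − V_t = 0.985 V; 12.4 ≥ 0.985 ✓.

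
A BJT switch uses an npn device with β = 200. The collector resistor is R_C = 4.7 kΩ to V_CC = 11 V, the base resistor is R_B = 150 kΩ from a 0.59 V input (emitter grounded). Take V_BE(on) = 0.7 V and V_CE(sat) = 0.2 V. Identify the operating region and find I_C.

cutoff; I_C ≈ 0

V_BB = 0.59 V ≤ V_BE(on) = 0.7 V, so the base-emitter junction is not forward biased.
The transistor is in cutoff: I_B = I_C = 0.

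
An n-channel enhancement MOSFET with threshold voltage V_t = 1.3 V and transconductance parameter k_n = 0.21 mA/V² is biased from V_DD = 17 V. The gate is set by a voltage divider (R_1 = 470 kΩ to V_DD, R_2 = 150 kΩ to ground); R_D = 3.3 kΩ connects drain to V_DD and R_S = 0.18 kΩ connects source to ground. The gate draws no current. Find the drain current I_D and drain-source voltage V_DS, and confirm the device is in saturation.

V_G = V_DD·R_2/(R_1+R_2) = 17×150/620 = 4.11 V.
Assume saturation: I_D = (k_n/2)(V_GS − V_t)² with V_GS = V_G − I_D·R_S = 4.11 − 0.18·I_D.
Substituting gives 0.0034·I_D² − 1.11·I_D + 0.831 = 0, with roots I_D = 0.753 or 324 mA.
The root I_D = 324 mA gives V_GS = -54.3 V ≤ V_t, so take I_D = 0.753 mA.
Then V_GS = 3.98 V and V_DS = V_DD − I_D(R_D+R_S) = 17 − 0.753×3.48 = 14.4 V.
Saturation requires V_DS ≥ V_GS − V_t = 2.68 V; 14.4 ≥ 2.68 ✓.

I_D ≈ 0.75 mA, V_DS ≈ 14 V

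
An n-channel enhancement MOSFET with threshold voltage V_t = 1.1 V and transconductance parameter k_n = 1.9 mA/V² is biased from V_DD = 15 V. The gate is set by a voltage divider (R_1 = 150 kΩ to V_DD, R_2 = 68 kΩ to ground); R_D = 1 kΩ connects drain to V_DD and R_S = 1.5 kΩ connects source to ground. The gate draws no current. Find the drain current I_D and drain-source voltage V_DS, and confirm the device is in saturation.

V_G = V_DD·R_2/(R_1+R_2) = 15×68/218 = 4.68 V.
Assume saturation: I_D = (k_n/2)(V_GS − V_t)² with V_GS = V_G − I_D·R_S = 4.68 − 1.5·I_D.
Substituting gives 2.14·I_D² − 11.2·I_D + 12.2 = 0, with roots I_D = 1.54 or 3.7 mA.
The root I_D = 3.7 mA gives V_GS = -0.874 V ≤ V_t, so take I_D = 1.54 mA.
Then V_GS = 2.37 V and V_DS = V_DD − I_D(R_D+R_S) = 15 − 1.54×2.5 = 11.2 V.
Saturation requires V_DS ≥ V_GS − V_t = 1.27 V; 11.2 ≥ 1.27 ✓.

I_D ≈ 1.5 mA, V_DS ≈ 11 V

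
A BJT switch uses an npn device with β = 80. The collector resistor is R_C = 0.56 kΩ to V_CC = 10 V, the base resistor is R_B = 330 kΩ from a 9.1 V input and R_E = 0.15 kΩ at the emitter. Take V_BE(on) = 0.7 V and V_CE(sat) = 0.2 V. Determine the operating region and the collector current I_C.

active; I_C ≈ 2 mA

Assume active. Base-emitter loop: I_B = (V_BB − V_BE)/(R_B + (β+1)R_E) = (9.1 − 0.7)/(330 + 81×0.15) = 0.0246 mA.
I_C = β·I_B = 80×0.0246 = 1.96 mA.
V_CE = V_CC − I_C·R_C − I_E·R_E = 10 − 1.96×0.56 − 1.99×0.15 = 8.6 V > V_CE(sat), so the active-region assumption holds.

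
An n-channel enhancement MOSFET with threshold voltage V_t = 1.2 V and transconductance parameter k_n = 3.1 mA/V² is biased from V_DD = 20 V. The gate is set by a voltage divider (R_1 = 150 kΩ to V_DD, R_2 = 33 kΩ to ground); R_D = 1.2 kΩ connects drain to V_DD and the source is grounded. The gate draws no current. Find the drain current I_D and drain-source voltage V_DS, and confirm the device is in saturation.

V_G = V_DD·R_2/(R_1+R_2) = 20×33/183 = 3.61 V. With the source grounded, V_GS = V_G = 3.61 V.
Assume saturation: I_D = (k_n/2)(V_GS − V_t)² = (3.1/2)×(3.61 − 1.2)² = 1.55×2.41² = 8.98 mA.
V_DS = V_DD − I_D·R_D = 20 − 8.98×1.2 = 9.23 V.
Saturation requires V_DS ≥ V_GS − V_t = 2.41 V; 9.23 ≥ 2.41 ✓.

I_D ≈ 9 mA, V_DS ≈ 9.2 V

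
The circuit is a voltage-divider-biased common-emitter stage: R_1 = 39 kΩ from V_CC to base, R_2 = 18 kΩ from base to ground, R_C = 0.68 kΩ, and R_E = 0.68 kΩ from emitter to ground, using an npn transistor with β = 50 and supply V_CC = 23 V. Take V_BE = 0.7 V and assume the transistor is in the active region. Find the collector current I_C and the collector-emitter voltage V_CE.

I_C ≈ 7 mA, V_CE ≈ 13 V

Thevenize the base divider: V_Th = V_CC·R_2/(R_1+R_2) = 23×18/57 = 7.26 V, R_Th = R_1‖R_2 = 12.3 kΩ.
Base-emitter loop: V_Th = I_B·R_Th + V_BE + (β+1)I_B·R_E, so I_B = (7.26 − 0.7) / (12.3 + 51×0.68) = 0.14 mA.
I_C = β·I_B = 50×0.14 = 6.98 mA, and I_E = (β+1)I_B = 7.12 mA.
V_CE = V_CC − I_C·R_C − I_E·R_E = 23 − 6.98×0.68 − 7.12×0.68 = 13.4 V.
V_CE = 13.4 V > 0.2 V confirms active-region operation.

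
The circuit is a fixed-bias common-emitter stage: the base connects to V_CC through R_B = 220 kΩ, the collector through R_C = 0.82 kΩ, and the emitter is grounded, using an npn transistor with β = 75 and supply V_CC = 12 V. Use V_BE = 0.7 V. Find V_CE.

V_CE ≈ 8.8 V

Base loop: V_CC = I_B·R_B + V_BE, so I_B = (12 − 0.7)/220 kΩ = 0.0514 mA.
In the active region I_C = β·I_B = 75 × 0.0514 = 3.85 mA.
Collector loop: V_CE = V_CC − I_C·R_C = 12 − 3.85×0.82 = 8.84 V.
Since V_CE = 8.84 V > V_CE(sat) ≈ 0.2 V, the transistor is in the active region as assumed.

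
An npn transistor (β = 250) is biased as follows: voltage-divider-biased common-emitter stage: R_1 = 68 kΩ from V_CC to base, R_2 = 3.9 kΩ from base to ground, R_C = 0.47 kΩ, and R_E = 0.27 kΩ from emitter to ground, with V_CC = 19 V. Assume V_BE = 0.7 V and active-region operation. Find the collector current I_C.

I_C ≈ 1.2 mA

Thevenize the base divider: V_Th = V_CC·R_2/(R_1+R_2) = 19×3.9/71.9 = 1.03 V, R_Th = R_1‖R_2 = 3.69 kΩ.
Base-emitter loop: V_Th = I_B·R_Th + V_BE + (β+1)I_B·R_E, so I_B = (1.03 − 0.7) / (3.69 + 251×0.27) = 0.00463 mA.
I_C = β·I_B = 250×0.00463 = 1.16 mA, and I_E = (β+1)I_B = 1.16 mA.
V_CE = V_CC − I_C·R_C − I_E·R_E = 19 − 1.16×0.47 − 1.16×0.27 = 18.1 V.
V_CE = 18.1 V > 0.2 V confirms active-region operation.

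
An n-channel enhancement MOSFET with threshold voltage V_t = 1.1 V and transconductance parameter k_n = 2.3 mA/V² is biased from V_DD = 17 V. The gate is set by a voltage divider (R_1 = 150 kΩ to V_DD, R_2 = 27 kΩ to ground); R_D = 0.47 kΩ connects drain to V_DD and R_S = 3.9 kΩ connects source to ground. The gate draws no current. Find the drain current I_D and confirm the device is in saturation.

I_D ≈ 0.26 mA

V_G = V_DD·R_2/(R_1+R_2) = 17×27/177 = 2.59 V.
Assume saturation: I_D = (k_n/2)(V_GS − V_t)² with V_GS = V_G − I_D·R_S = 2.59 − 3.9·I_D.
Substituting gives 17.5·I_D² − 14.4·I_D + 2.56 = 0, with roots I_D = 0.261 or 0.562 mA.
The root I_D = 0.562 mA gives V_GS = 0.401 V ≤ V_t, so take I_D = 0.261 mA.
Then V_GS = 1.58 V and V_DS = V_DD − I_D(R_D+R_S) = 17 − 0.261×4.37 = 15.9 V.
Saturation requires V_DS ≥ V_GS − V_t = 0.476 V; 15.9 ≥ 0.476 ✓.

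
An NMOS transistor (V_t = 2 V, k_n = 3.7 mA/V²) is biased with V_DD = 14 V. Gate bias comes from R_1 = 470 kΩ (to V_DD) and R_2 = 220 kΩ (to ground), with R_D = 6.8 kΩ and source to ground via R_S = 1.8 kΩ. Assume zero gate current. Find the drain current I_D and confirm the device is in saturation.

V_G = V_DD·R_2/(R_1+R_2) = 14×220/690 = 4.46 V.
Assume saturation: I_D = (k_n/2)(V_GS − V_t)² with V_GS = V_G − I_D·R_S = 4.46 − 1.8·I_D.
Substituting gives 5.99·I_D² − 17.4·I_D + 11.2 = 0, with roots I_D = 0.967 or 1.94 mA.
The root I_D = 1.94 mA gives V_GS = 0.977 V ≤ V_t, so take I_D = 0.967 mA.
Then V_GS = 2.72 V and V_DS = V_DD − I_D(R_D+R_S) = 14 − 0.967×8.6 = 5.68 V.
Saturation requires V_DS ≥ V_GS − V_t = 0.723 V; 5.68 ≥ 0.723 ✓.

I_D ≈ 0.97 mA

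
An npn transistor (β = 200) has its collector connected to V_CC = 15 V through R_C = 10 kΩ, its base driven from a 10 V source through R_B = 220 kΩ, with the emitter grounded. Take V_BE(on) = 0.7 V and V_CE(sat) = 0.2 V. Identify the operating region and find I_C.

Assume active: I_B = (10 − 0.7)/220 = 0.0423 mA, giving I_C = β·I_B = 8.45 mA.
But then V_CE = 15 − 8.45×10 = -69.5 V < V_CE(sat) = 0.2 V — impossible in the active region.
So the transistor is saturated. With V_CE = 0.2 V, I_C = (V_CC − 0.2)/R_C = 14.8/10 = 1.48 mA.
Check: β·I_B = 8.45 mA > I_C = 1.48 mA, confirming saturation.

saturation; I_C ≈ 1.5 mA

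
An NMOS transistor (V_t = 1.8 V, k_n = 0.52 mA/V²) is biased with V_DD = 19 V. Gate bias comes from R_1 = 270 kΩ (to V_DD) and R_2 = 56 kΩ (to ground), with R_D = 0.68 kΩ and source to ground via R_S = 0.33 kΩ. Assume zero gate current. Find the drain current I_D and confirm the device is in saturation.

I_D ≈ 0.45 mA

V_G = V_DD·R_2/(R_1+R_2) = 19×56/326 = 3.26 V.
Assume saturation: I_D = (k_n/2)(V_GS − V_t)² with V_GS = V_G − I_D·R_S = 3.26 − 0.33·I_D.
Substituting gives 0.0283·I_D² − 1.25·I_D + 0.557 = 0, with roots I_D = 0.45 or 43.7 mA.
The root I_D = 43.7 mA gives V_GS = -11.2 V ≤ V_t, so take I_D = 0.45 mA.
Then V_GS = 3.12 V and V_DS = V_DD − I_D(R_D+R_S) = 19 − 0.45×1.01 = 18.5 V.
Saturation requires V_DS ≥ V_GS − V_t = 1.32 V; 18.5 ≥ 1.32 ✓.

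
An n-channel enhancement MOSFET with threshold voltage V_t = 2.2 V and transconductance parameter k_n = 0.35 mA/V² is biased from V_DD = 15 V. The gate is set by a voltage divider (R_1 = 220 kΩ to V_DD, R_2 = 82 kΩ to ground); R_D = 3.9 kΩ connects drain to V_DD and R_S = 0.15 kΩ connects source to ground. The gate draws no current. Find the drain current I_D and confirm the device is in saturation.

V_G = V_DD·R_2/(R_1+R_2) = 15×82/302 = 4.07 V.
Assume saturation: I_D = (k_n/2)(V_GS − V_t)² with V_GS = V_G − I_D·R_S = 4.07 − 0.15·I_D.
Substituting gives 0.00394·I_D² − 1.1·I_D + 0.614 = 0, with roots I_D = 0.56 or 278 mA.
The root I_D = 278 mA gives V_GS = -37.7 V ≤ V_t, so take I_D = 0.56 mA.
Then V_GS = 3.99 V and V_DS = V_DD − I_D(R_D+R_S) = 15 − 0.56×4.05 = 12.7 V.
Saturation requires V_DS ≥ V_GS − V_t = 1.79 V; 12.7 ≥ 1.79 ✓.

I_D ≈ 0.56 mA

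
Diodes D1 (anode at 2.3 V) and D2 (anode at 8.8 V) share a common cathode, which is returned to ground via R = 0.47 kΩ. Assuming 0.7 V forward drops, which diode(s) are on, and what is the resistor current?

Only D2 conducts; I_R ≈ 17 mA

Assume both conduct. Then node N would need to be at both 2.3−0.7 = 1.6 V and 8.8−0.7 = 8.1 V, which is impossible.
Assume only D2 conducts: V_N = 8.8 − 0.7 = 8.1 V, so I_R = 8.1/0.47 = 17.2 mA.
Check D1: its anode-to-cathode voltage is 2.3 − 8.1 = -5.8 V < 0.7 V, so it is off. The assumption is consistent.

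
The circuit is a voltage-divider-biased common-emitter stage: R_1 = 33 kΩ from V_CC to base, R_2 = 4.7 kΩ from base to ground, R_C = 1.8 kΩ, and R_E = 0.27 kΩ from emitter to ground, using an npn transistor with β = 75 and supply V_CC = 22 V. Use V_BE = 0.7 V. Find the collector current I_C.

Thevenize the base divider: V_Th = V_CC·R_2/(R_1+R_2) = 22×4.7/37.7 = 2.74 V, R_Th = R_1‖R_2 = 4.11 kΩ.
Base-emitter loop: V_Th = I_B·R_Th + V_BE + (β+1)I_B·R_E, so I_B = (2.74 − 0.7) / (4.11 + 76×0.27) = 0.0829 mA.
I_C = β·I_B = 75×0.0829 = 6.22 mA, and I_E = (β+1)I_B = 6.3 mA.
V_CE = V_CC − I_C·R_C − I_E·R_E = 22 − 6.22×1.8 − 6.3×0.27 = 9.1 V.
V_CE = 9.1 V > 0.2 V confirms active-region operation.

I_C ≈ 6.2 mA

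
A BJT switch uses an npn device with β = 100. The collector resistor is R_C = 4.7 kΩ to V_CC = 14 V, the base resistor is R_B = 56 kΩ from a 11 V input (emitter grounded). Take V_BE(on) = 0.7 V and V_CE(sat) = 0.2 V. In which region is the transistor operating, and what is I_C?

saturation; I_C ≈ 2.9 mA

Assume active: I_B = (11 − 0.7)/56 = 0.184 mA, giving I_C = β·I_B = 18.4 mA.
But then V_CE = 14 − 18.4×4.7 = -72.4 V < V_CE(sat) = 0.2 V — impossible in the active region.
So the transistor is saturated. With V_CE = 0.2 V, I_C = (V_CC − 0.2)/R_C = 13.8/4.7 = 2.94 mA.
Check: β·I_B = 18.4 mA > I_C = 2.94 mA, confirming saturation.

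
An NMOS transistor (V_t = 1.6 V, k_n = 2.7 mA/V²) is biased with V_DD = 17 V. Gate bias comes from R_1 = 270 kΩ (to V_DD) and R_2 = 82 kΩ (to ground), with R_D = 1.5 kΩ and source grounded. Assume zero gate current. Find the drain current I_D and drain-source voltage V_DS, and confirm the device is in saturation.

V_G = V_DD·R_2/(R_1+R_2) = 17×82/352 = 3.96 V. With the source grounded, V_GS = V_G = 3.96 V.
Assume saturation: I_D = (k_n/2)(V_GS − V_t)² = (2.7/2)×(3.96 − 1.6)² = 1.35×2.36² = 7.52 mA.
V_DS = V_DD − I_D·R_D = 17 − 7.52×1.5 = 5.72 V.
Saturation requires V_DS ≥ V_GS − V_t = 2.36 V; 5.72 ≥ 2.36 ✓.

I_D ≈ 7.5 mA, V_DS ≈ 5.7 V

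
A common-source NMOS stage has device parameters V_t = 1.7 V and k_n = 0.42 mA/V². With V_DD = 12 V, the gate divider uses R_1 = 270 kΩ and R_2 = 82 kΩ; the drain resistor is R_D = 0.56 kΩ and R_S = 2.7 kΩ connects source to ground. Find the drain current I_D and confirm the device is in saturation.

I_D ≈ 0.12 mA

V_G = V_DD·R_2/(R_1+R_2) = 12×82/352 = 2.8 V.
Assume saturation: I_D = (k_n/2)(V_GS − V_t)² with V_GS = V_G − I_D·R_S = 2.8 − 2.7·I_D.
Substituting gives 1.53·I_D² − 2.24·I_D + 0.252 = 0, with roots I_D = 0.123 or 1.34 mA.
The root I_D = 1.34 mA gives V_GS = -0.828 V ≤ V_t, so take I_D = 0.123 mA.
Then V_GS = 2.46 V and V_DS = V_DD − I_D(R_D+R_S) = 12 − 0.123×3.26 = 11.6 V.
Saturation requires V_DS ≥ V_GS − V_t = 0.764 V; 11.6 ≥ 0.764 ✓.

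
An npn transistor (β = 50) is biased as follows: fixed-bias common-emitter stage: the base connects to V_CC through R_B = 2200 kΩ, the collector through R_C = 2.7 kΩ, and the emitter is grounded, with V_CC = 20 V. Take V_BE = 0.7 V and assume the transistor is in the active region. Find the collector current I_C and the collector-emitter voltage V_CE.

Base loop: V_CC = I_B·R_B + V_BE, so I_B = (20 − 0.7)/2200 kΩ = 0.00877 mA.
In the active region I_C = β·I_B = 50 × 0.00877 = 0.439 mA.
Collector loop: V_CE = V_CC − I_C·R_C = 20 − 0.439×2.7 = 18.8 V.
Since V_CE = 18.8 V > V_CE(sat) ≈ 0.2 V, the transistor is in the active region as assumed.

I_C ≈ 0.44 mA, V_CE ≈ 19 V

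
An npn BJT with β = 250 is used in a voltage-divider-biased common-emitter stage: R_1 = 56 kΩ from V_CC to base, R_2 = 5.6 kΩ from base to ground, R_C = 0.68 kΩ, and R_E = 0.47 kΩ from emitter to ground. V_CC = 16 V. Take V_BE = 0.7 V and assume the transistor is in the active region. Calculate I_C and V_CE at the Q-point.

I_C ≈ 1.5 mA, V_CE ≈ 14 V

Thevenize the base divider: V_Th = V_CC·R_2/(R_1+R_2) = 16×5.6/61.6 = 1.45 V, R_Th = R_1‖R_2 = 5.09 kΩ.
Base-emitter loop: V_Th = I_B·R_Th + V_BE + (β+1)I_B·R_E, so I_B = (1.45 − 0.7) / (5.09 + 251×0.47) = 0.00613 mA.
I_C = β·I_B = 250×0.00613 = 1.53 mA, and I_E = (β+1)I_B = 1.54 mA.
V_CE = V_CC − I_C·R_C − I_E·R_E = 16 − 1.53×0.68 − 1.54×0.47 = 14.2 V.
V_CE = 14.2 V > 0.2 V confirms active-region operation.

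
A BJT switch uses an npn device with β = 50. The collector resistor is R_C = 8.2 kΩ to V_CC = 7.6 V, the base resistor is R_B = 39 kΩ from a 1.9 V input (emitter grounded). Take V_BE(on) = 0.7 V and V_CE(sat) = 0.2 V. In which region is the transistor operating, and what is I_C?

Assume active: I_B = (1.9 − 0.7)/39 = 0.0308 mA, giving I_C = β·I_B = 1.54 mA.
But then V_CE = 7.6 − 1.54×8.2 = -5.02 V < V_CE(sat) = 0.2 V — impossible in the active region.
So the transistor is saturated. With V_CE = 0.2 V, I_C = (V_CC − 0.2)/R_C = 7.4/8.2 = 0.902 mA.
Check: β·I_B = 1.54 mA > I_C = 0.902 mA, confirming saturation.

saturation; I_C ≈ 0.9 mA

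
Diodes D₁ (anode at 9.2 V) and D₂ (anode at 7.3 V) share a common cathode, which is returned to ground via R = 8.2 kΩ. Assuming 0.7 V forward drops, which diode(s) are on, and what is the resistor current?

Assume both conduct. Then node N would need to be at both 9.2−0.7 = 8.5 V and 7.3−0.7 = 6.6 V, which is impossible.
Assume only D₁ conducts: V_N = 9.2 − 0.7 = 8.5 V, so I_R = 8.5/8.2 = 1.04 mA.
Check D₂: its anode-to-cathode voltage is 7.3 − 8.5 = -1.2 V < 0.7 V, so it is off. The assumption is consistent.

Only D₁ conducts; I_R ≈ 1 mA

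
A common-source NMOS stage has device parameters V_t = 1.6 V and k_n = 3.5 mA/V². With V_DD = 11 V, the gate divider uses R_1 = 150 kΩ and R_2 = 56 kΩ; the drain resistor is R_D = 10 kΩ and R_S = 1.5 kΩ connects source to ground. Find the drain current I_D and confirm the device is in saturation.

I_D ≈ 0.55 mA

V_G = V_DD·R_2/(R_1+R_2) = 11×56/206 = 2.99 V.
Assume saturation: I_D = (k_n/2)(V_GS − V_t)² with V_GS = V_G − I_D·R_S = 2.99 − 1.5·I_D.
Substituting gives 3.94·I_D² − 8.3·I_D + 3.38 = 0, with roots I_D = 0.552 or 1.56 mA.
The root I_D = 1.56 mA gives V_GS = 0.657 V ≤ V_t, so take I_D = 0.552 mA.
Then V_GS = 2.16 V and V_DS = V_DD − I_D(R_D+R_S) = 11 − 0.552×11.5 = 4.65 V.
Saturation requires V_DS ≥ V_GS − V_t = 0.562 V; 4.65 ≥ 0.562 ✓.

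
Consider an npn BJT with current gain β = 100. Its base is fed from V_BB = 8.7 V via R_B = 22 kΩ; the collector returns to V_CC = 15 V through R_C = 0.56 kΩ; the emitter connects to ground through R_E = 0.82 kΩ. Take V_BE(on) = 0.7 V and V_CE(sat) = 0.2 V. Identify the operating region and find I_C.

active; I_C ≈ 7.6 mA

Assume active. Base-emitter loop: I_B = (V_BB − V_BE)/(R_B + (β+1)R_E) = (8.7 − 0.7)/(22 + 101×0.82) = 0.0763 mA.
I_C = β·I_B = 100×0.0763 = 7.63 mA.
V_CE = V_CC − I_C·R_C − I_E·R_E = 15 − 7.63×0.56 − 7.71×0.82 = 4.41 V > V_CE(sat), so the active-region assumption holds.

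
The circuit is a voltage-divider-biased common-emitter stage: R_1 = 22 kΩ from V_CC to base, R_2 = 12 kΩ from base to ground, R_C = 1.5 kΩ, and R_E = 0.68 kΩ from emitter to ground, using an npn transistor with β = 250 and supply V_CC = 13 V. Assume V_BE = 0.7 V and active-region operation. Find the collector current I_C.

I_C ≈ 5.4 mA

Thevenize the base divider: V_Th = V_CC·R_2/(R_1+R_2) = 13×12/34 = 4.59 V, R_Th = R_1‖R_2 = 7.76 kΩ.
Base-emitter loop: V_Th = I_B·R_Th + V_BE + (β+1)I_B·R_E, so I_B = (4.59 − 0.7) / (7.76 + 251×0.68) = 0.0218 mA.
I_C = β·I_B = 250×0.0218 = 5.45 mA, and I_E = (β+1)I_B = 5.47 mA.
V_CE = V_CC − I_C·R_C − I_E·R_E = 13 − 5.45×1.5 − 5.47×0.68 = 1.11 V.
V_CE = 1.11 V > 0.2 V confirms active-region operation.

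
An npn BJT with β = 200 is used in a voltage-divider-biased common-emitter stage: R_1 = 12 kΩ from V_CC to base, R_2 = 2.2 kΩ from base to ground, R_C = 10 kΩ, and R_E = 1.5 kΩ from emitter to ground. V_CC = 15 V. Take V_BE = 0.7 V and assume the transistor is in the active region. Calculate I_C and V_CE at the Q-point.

Thevenize the base divider: V_Th = V_CC·R_2/(R_1+R_2) = 15×2.2/14.2 = 2.32 V, R_Th = R_1‖R_2 = 1.86 kΩ.
Base-emitter loop: V_Th = I_B·R_Th + V_BE + (β+1)I_B·R_E, so I_B = (2.32 − 0.7) / (1.86 + 201×1.5) = 0.00535 mA.
I_C = β·I_B = 200×0.00535 = 1.07 mA, and I_E = (β+1)I_B = 1.08 mA.
V_CE = V_CC − I_C·R_C − I_E·R_E = 15 − 1.07×10 − 1.08×1.5 = 2.68 V.
V_CE = 2.68 V > 0.2 V confirms active-region operation.

I_C ≈ 1.1 mA, V_CE ≈ 2.7 V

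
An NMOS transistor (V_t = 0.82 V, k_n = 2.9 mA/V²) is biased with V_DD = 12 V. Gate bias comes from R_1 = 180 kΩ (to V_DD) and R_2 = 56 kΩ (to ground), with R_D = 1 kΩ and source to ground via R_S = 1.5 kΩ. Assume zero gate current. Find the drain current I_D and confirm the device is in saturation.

I_D ≈ 0.84 mA

V_G = V_DD·R_2/(R_1+R_2) = 12×56/236 = 2.85 V.
Assume saturation: I_D = (k_n/2)(V_GS − V_t)² with V_GS = V_G − I_D·R_S = 2.85 − 1.5·I_D.
Substituting gives 3.26·I_D² − 9.82·I_D + 5.96 = 0, with roots I_D = 0.843 or 2.17 mA.
The root I_D = 2.17 mA gives V_GS = -0.402 V ≤ V_t, so take I_D = 0.843 mA.
Then V_GS = 1.58 V and V_DS = V_DD − I_D(R_D+R_S) = 12 − 0.843×2.5 = 9.89 V.
Saturation requires V_DS ≥ V_GS − V_t = 0.763 V; 9.89 ≥ 0.763 ✓.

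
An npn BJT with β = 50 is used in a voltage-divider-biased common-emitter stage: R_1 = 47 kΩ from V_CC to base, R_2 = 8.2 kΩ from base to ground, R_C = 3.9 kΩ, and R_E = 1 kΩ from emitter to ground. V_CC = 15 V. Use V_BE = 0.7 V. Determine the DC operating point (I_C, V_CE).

I_C ≈ 1.3 mA, V_CE ≈ 8.5 V

Thevenize the base divider: V_Th = V_CC·R_2/(R_1+R_2) = 15×8.2/55.2 = 2.23 V, R_Th = R_1‖R_2 = 6.98 kΩ.
Base-emitter loop: V_Th = I_B·R_Th + V_BE + (β+1)I_B·R_E, so I_B = (2.23 − 0.7) / (6.98 + 51×1) = 0.0264 mA.
I_C = β·I_B = 50×0.0264 = 1.32 mA, and I_E = (β+1)I_B = 1.34 mA.
V_CE = V_CC − I_C·R_C − I_E·R_E = 15 − 1.32×3.9 − 1.34×1 = 8.52 V.
V_CE = 8.52 V > 0.2 V confirms active-region operation.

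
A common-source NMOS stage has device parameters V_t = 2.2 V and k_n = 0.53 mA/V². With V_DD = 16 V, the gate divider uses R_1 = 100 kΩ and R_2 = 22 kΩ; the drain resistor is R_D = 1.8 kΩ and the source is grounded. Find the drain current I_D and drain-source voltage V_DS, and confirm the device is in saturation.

I_D ≈ 0.12 mA, V_DS ≈ 16 V

V_G = V_DD·R_2/(R_1+R_2) = 16×22/122 = 2.89 V. With the source grounded, V_GS = V_G = 2.89 V.
Assume saturation: I_D = (k_n/2)(V_GS − V_t)² = (0.53/2)×(2.89 − 2.2)² = 0.265×0.685² = 0.124 mA.
V_DS = V_DD − I_D·R_D = 16 − 0.124×1.8 = 15.8 V.
Saturation requires V_DS ≥ V_GS − V_t = 0.685 V; 15.8 ≥ 0.685 ✓.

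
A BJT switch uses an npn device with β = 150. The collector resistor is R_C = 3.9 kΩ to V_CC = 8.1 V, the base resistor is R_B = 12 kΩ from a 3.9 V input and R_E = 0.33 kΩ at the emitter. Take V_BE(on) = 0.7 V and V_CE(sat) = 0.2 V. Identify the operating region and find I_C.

Assume active: I_B = (3.9 − 0.7)/(12 + 151×0.33) = 0.0518 mA, I_C = β·I_B = 7.76 mA.
Then V_CE = 8.1 − 7.76×3.9 − 7.81×0.33 = -24.8 V < 0.2 V — the active assumption fails.
Re-solve with V_CE = 0.2 V. KCL at the emitter: V_E/R_E = (V_BB−0.7−V_E)/R_B + (V_CC−0.2−V_E)/R_C, giving V_E = 0.68 V.
I_C = (V_CC − 0.2 − V_E)/R_C = (7.9 − 0.68)/3.9 = 1.85 mA.
Check: I_B = (3.2 − 0.68)/12 = 0.21 mA, and β·I_B = 31.5 mA > I_C, confirming saturation.

saturation; I_C ≈ 1.9 mA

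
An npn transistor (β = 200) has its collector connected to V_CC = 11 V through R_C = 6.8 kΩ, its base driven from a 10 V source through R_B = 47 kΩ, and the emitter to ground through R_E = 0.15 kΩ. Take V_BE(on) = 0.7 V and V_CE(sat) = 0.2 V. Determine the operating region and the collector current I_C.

Assume active: I_B = (10 − 0.7)/(47 + 201×0.15) = 0.121 mA, I_C = β·I_B = 24.1 mA.
Then V_CE = 11 − 24.1×6.8 − 24.2×0.15 = -157 V < 0.2 V — the active assumption fails.
Re-solve with V_CE = 0.2 V. KCL at the emitter: V_E/R_E = (V_BB−0.7−V_E)/R_B + (V_CC−0.2−V_E)/R_C, giving V_E = 0.261 V.
I_C = (V_CC − 0.2 − V_E)/R_C = (10.8 − 0.261)/6.8 = 1.55 mA.
Check: I_B = (9.3 − 0.261)/47 = 0.192 mA, and β·I_B = 38.5 mA > I_C, confirming saturation.

saturation; I_C ≈ 1.5 mA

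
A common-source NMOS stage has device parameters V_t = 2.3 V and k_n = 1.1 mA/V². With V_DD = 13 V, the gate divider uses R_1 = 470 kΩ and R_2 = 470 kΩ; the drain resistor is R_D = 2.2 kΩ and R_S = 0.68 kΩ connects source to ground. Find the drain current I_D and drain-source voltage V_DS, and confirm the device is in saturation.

I_D ≈ 2.8 mA, V_DS ≈ 4.8 V

V_G = V_DD·R_2/(R_1+R_2) = 13×470/940 = 6.5 V.
Assume saturation: I_D = (k_n/2)(V_GS − V_t)² with V_GS = V_G − I_D·R_S = 6.5 − 0.68·I_D.
Substituting gives 0.254·I_D² − 4.14·I_D + 9.7 = 0, with roots I_D = 2.84 or 13.4 mA.
The root I_D = 13.4 mA gives V_GS = -2.64 V ≤ V_t, so take I_D = 2.84 mA.
Then V_GS = 4.57 V and V_DS = V_DD − I_D(R_D+R_S) = 13 − 2.84×2.88 = 4.83 V.
Saturation requires V_DS ≥ V_GS − V_t = 2.27 V; 4.83 ≥ 2.27 ✓.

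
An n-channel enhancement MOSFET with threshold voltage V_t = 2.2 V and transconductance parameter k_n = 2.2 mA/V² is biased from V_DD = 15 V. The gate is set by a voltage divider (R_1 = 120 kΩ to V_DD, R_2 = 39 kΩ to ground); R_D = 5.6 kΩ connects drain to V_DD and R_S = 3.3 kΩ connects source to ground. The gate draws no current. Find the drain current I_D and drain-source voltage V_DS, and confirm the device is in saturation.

V_G = V_DD·R_2/(R_1+R_2) = 15×39/159 = 3.68 V.
Assume saturation: I_D = (k_n/2)(V_GS − V_t)² with V_GS = V_G − I_D·R_S = 3.68 − 3.3·I_D.
Substituting gives 12·I_D² − 11.7·I_D + 2.41 = 0, with roots I_D = 0.292 or 0.688 mA.
The root I_D = 0.688 mA gives V_GS = 1.41 V ≤ V_t, so take I_D = 0.292 mA.
Then V_GS = 2.72 V and V_DS = V_DD − I_D(R_D+R_S) = 15 − 0.292×8.9 = 12.4 V.
Saturation requires V_DS ≥ V_GS − V_t = 0.515 V; 12.4 ≥ 0.515 ✓.

I_D ≈ 0.29 mA, V_DS ≈ 12 V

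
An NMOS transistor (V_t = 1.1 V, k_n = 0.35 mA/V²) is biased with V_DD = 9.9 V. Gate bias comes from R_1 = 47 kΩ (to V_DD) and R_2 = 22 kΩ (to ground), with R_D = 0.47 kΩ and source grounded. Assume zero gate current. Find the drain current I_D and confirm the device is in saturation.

I_D ≈ 0.74 mA

V_G = V_DD·R_2/(R_1+R_2) = 9.9×22/69 = 3.16 V. With the source grounded, V_GS = V_G = 3.16 V.
Assume saturation: I_D = (k_n/2)(V_GS − V_t)² = (0.35/2)×(3.16 − 1.1)² = 0.175×2.06² = 0.74 mA.
V_DS = V_DD − I_D·R_D = 9.9 − 0.74×0.47 = 9.55 V.
Saturation requires V_DS ≥ V_GS − V_t = 2.06 V; 9.55 ≥ 2.06 ✓.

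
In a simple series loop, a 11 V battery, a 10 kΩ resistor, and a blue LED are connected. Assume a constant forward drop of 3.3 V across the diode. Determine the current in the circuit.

I ≈ 0.77 mA

KVL around the loop: 11 = V_D + I·R = 3.3 + I × 10 kΩ.
So I = (11 − 3.3) / 10 kΩ = 7.7 / 10 = 0.77 mA.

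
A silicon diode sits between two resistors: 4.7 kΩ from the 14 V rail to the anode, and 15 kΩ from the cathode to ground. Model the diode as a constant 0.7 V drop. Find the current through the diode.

The two resistors are in series with the diode, so KVL gives 14 = I·4.7 + 0.7 + I·15.
I = (14 − 0.7) / (4.7 + 15) kΩ = 13.3 / 19.7 = 0.675 mA.

I ≈ 0.68 mA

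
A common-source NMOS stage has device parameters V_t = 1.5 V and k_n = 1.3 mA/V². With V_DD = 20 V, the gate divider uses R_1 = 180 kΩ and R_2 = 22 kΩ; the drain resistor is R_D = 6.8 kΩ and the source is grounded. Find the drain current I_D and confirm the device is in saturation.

V_G = V_DD·R_2/(R_1+R_2) = 20×22/202 = 2.18 V. With the source grounded, V_GS = V_G = 2.18 V.
Assume saturation: I_D = (k_n/2)(V_GS − V_t)² = (1.3/2)×(2.18 − 1.5)² = 0.65×0.678² = 0.299 mA.
V_DS = V_DD − I_D·R_D = 20 − 0.299×6.8 = 18 V.
Saturation requires V_DS ≥ V_GS − V_t = 0.678 V; 18 ≥ 0.678 ✓.

I_D ≈ 0.3 mA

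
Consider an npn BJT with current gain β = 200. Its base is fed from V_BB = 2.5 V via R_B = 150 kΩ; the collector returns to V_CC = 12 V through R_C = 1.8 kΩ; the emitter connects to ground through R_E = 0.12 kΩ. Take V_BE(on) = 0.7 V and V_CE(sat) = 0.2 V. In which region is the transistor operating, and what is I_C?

active; I_C ≈ 2.1 mA

Assume active. Base-emitter loop: I_B = (V_BB − V_BE)/(R_B + (β+1)R_E) = (2.5 − 0.7)/(150 + 201×0.12) = 0.0103 mA.
I_C = β·I_B = 200×0.0103 = 2.07 mA.
V_CE = V_CC − I_C·R_C − I_E·R_E = 12 − 2.07×1.8 − 2.08×0.12 = 8.03 V > V_CE(sat), so the active-region assumption holds.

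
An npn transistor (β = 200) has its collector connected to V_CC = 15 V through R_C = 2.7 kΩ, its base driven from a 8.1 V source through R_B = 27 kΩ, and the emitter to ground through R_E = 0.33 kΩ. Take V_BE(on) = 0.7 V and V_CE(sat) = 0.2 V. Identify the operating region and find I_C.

saturation; I_C ≈ 4.9 mA

Assume active: I_B = (8.1 − 0.7)/(27 + 201×0.33) = 0.0793 mA, I_C = β·I_B = 15.9 mA.
Then V_CE = 15 − 15.9×2.7 − 15.9×0.33 = -33.1 V < 0.2 V — the active assumption fails.
Re-solve with V_CE = 0.2 V. KCL at the emitter: V_E/R_E = (V_BB−0.7−V_E)/R_B + (V_CC−0.2−V_E)/R_C, giving V_E = 1.67 V.
I_C = (V_CC − 0.2 − V_E)/R_C = (14.8 − 1.67)/2.7 = 4.86 mA.
Check: I_B = (7.4 − 1.67)/27 = 0.212 mA, and β·I_B = 42.4 mA > I_C, confirming saturation.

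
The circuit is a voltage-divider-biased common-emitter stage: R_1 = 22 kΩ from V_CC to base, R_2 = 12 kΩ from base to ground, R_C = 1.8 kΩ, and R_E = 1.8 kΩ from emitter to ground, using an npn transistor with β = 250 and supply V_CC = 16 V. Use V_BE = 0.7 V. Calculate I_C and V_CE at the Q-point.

I_C ≈ 2.7 mA, V_CE ≈ 6.3 V

Thevenize the base divider: V_Th = V_CC·R_2/(R_1+R_2) = 16×12/34 = 5.65 V, R_Th = R_1‖R_2 = 7.76 kΩ.
Base-emitter loop: V_Th = I_B·R_Th + V_BE + (β+1)I_B·R_E, so I_B = (5.65 − 0.7) / (7.76 + 251×1.8) = 0.0108 mA.
I_C = β·I_B = 250×0.0108 = 2.69 mA, and I_E = (β+1)I_B = 2.7 mA.
V_CE = V_CC − I_C·R_C − I_E·R_E = 16 − 2.69×1.8 − 2.7×1.8 = 6.29 V.
V_CE = 6.29 V > 0.2 V confirms active-region operation.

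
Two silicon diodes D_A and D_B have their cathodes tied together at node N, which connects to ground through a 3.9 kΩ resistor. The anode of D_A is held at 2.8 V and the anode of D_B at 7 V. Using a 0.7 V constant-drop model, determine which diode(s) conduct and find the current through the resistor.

Only D_B conducts; I_R ≈ 1.6 mA

Assume both conduct. Then node N would need to be at both 2.8−0.7 = 2.1 V and 7−0.7 = 6.3 V, which is impossible.
Assume only D_B conducts: V_N = 7 − 0.7 = 6.3 V, so I_R = 6.3/3.9 = 1.62 mA.
Check D_A: its anode-to-cathode voltage is 2.8 − 6.3 = -3.5 V < 0.7 V, so it is off. The assumption is consistent.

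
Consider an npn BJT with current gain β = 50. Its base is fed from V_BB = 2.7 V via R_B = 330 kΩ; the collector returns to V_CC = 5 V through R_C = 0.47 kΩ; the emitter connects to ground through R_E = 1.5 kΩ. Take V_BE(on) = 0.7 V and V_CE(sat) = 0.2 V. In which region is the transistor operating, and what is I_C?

active; I_C ≈ 0.25 mA

Assume active. Base-emitter loop: I_B = (V_BB − V_BE)/(R_B + (β+1)R_E) = (2.7 − 0.7)/(330 + 51×1.5) = 0.00492 mA.
I_C = β·I_B = 50×0.00492 = 0.246 mA.
V_CE = V_CC − I_C·R_C − I_E·R_E = 5 − 0.246×0.47 − 0.251×1.5 = 4.51 V > V_CE(sat), so the active-region assumption holds.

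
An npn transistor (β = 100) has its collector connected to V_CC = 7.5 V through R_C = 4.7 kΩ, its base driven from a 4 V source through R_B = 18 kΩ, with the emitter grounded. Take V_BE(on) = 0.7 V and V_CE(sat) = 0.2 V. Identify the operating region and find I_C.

saturation; I_C ≈ 1.6 mA

Assume active: I_B = (4 − 0.7)/18 = 0.183 mA, giving I_C = β·I_B = 18.3 mA.
But then V_CE = 7.5 − 18.3×4.7 = -78.7 V < V_CE(sat) = 0.2 V — impossible in the active region.
So the transistor is saturated. With V_CE = 0.2 V, I_C = (V_CC − 0.2)/R_C = 7.3/4.7 = 1.55 mA.
Check: β·I_B = 18.3 mA > I_C = 1.55 mA, confirming saturation.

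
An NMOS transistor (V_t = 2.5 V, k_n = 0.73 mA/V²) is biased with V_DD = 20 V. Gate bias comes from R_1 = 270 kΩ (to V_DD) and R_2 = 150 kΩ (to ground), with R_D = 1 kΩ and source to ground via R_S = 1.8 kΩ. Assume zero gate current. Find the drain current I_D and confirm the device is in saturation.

V_G = V_DD·R_2/(R_1+R_2) = 20×150/420 = 7.14 V.
Assume saturation: I_D = (k_n/2)(V_GS − V_t)² with V_GS = V_G − I_D·R_S = 7.14 − 1.8·I_D.
Substituting gives 1.18·I_D² − 7.1·I_D + 7.87 = 0, with roots I_D = 1.47 or 4.54 mA.
The root I_D = 4.54 mA gives V_GS = -1.03 V ≤ V_t, so take I_D = 1.47 mA.
Then V_GS = 4.5 V and V_DS = V_DD − I_D(R_D+R_S) = 20 − 1.47×2.8 = 15.9 V.
Saturation requires V_DS ≥ V_GS − V_t = 2 V; 15.9 ≥ 2 ✓.

I_D ≈ 1.5 mA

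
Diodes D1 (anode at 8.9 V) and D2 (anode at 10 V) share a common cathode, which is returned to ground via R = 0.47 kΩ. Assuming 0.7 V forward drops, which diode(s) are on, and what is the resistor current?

Only D2 conducts; I_R ≈ 20 mA

Assume both conduct. Then node N would need to be at both 8.9−0.7 = 8.2 V and 10−0.7 = 9.3 V, which is impossible.
Assume only D2 conducts: V_N = 10 − 0.7 = 9.3 V, so I_R = 9.3/0.47 = 19.8 mA.
Check D1: its anode-to-cathode voltage is 8.9 − 9.3 = -0.4 V < 0.7 V, so it is off. The assumption is consistent.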